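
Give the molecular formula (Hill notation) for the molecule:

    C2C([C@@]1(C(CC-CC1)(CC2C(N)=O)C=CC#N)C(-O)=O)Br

Heavy atoms from the SMILES: 1 Br, 15 C, 2 N, 3 O.
Implicit hydrogens by atom environment:
  6 × C: 2 H each → 12
  5 × C: no H
  4 × C: 1 H each → 4
  2 × O: no H
  1 × Br: no H
  1 × N: 2 H
  1 × N: no H
  1 × O: 1 H
  Total hydrogens = 19.
Molecular formula: C15H19BrN2O3

C15H19BrN2O3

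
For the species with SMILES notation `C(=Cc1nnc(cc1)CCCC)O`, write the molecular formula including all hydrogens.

Heavy atoms from the SMILES: 10 C, 2 N, 1 O.
Implicit hydrogens by atom environment:
  3 × C: 2 H each → 6
  2 × C (aromatic): 1 H each → 2
  2 × C: 1 H each → 2
  2 × C (aromatic): no H
  2 × N (aromatic): no H
  1 × C: 3 H
  1 × O: 1 H
  Total hydrogens = 14.
Molecular formula: C10H14N2O

C10H14N2O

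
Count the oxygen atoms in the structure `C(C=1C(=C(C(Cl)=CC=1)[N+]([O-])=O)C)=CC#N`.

2

The symbol for oxygen appears 2 times in the SMILES.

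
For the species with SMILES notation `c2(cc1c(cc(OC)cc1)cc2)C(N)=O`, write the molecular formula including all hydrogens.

Heavy atoms from the SMILES: 12 C, 1 N, 2 O.
Implicit hydrogens by atom environment:
  6 × C (aromatic): 1 H each → 6
  4 × C (aromatic): no H
  2 × O: no H
  1 × C: 3 H
  1 × C: no H
  1 × N: 2 H
  Total hydrogens = 11.
Molecular formula: C12H11NO2

C12H11NO2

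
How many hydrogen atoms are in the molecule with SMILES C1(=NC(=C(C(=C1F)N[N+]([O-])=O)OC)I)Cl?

4

Hydrogens are implicit in SMILES; fill each atom to its normal valence:
  5 × C (aromatic): no H
  2 × O: no H
  1 × C: 3 H
  1 × Cl: no H
  1 × F: no H
  1 × I: no H
  1 × N: 1 H
  1 × N (aromatic): no H
  1 × N (charge +1): no H
  1 × O (charge -1): no H
  Total hydrogens = 4.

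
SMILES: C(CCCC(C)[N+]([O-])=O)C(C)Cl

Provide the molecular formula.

Heavy atoms from the SMILES: 8 C, 1 Cl, 1 N, 2 O.
Implicit hydrogens by atom environment:
  4 × C: 2 H each → 8
  2 × C: 3 H each → 6
  2 × C: 1 H each → 2
  1 × Cl: no H
  1 × N (charge +1): no H
  1 × O: no H
  1 × O (charge -1): no H
  Total hydrogens = 16.
Molecular formula: C8H16ClNO2

C8H16ClNO2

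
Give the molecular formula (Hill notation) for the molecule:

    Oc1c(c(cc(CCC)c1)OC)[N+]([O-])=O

C10H13NO4

Heavy atoms from the SMILES: 10 C, 1 N, 4 O.
Implicit hydrogens by atom environment:
  4 × C (aromatic): no H
  2 × C: 3 H each → 6
  2 × C: 2 H each → 4
  2 × C (aromatic): 1 H each → 2
  2 × O: no H
  1 × N (charge +1): no H
  1 × O: 1 H
  1 × O (charge -1): no H
  Total hydrogens = 13.
Molecular formula: C10H13NO4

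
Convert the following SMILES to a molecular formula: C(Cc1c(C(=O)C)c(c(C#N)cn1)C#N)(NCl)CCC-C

Heavy atoms from the SMILES: 15 C, 1 Cl, 4 N, 1 O.
Implicit hydrogens by atom environment:
  4 × C: 2 H each → 8
  4 × C (aromatic): no H
  3 × C: no H
  2 × C: 3 H each → 6
  2 × N: no H
  1 × C (aromatic): 1 H
  1 × C: 1 H
  1 × Cl: no H
  1 × N: 1 H
  1 × N (aromatic): no H
  1 × O: no H
  Total hydrogens = 17.
Molecular formula: C15H17ClN4O

C15H17ClN4O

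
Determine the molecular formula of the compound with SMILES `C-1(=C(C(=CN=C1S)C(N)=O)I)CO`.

Heavy atoms from the SMILES: 7 C, 1 I, 2 N, 2 O, 1 S.
Implicit hydrogens by atom environment:
  4 × C (aromatic): no H
  1 × C: 2 H
  1 × C (aromatic): 1 H
  1 × C: no H
  1 × I: no H
  1 × N: 2 H
  1 × N (aromatic): no H
  1 × O: 1 H
  1 × O: no H
  1 × S: 1 H
  Total hydrogens = 7.
Molecular formula: C7H7IN2O2S

C7H7IN2O2S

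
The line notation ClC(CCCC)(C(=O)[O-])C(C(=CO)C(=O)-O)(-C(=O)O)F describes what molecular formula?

Heavy atoms from the SMILES: 11 C, 1 Cl, 1 F, 7 O.
Implicit hydrogens by atom environment:
  6 × C: no H
  3 × C: 2 H each → 6
  3 × O: 1 H each → 3
  3 × O: no H
  1 × C: 3 H
  1 × C: 1 H
  1 × Cl: no H
  1 × F: no H
  1 × O (charge -1): no H
  Total hydrogens = 13.
Net charge -1.
Molecular formula: C11H13ClFO7-

C11H13ClFO7-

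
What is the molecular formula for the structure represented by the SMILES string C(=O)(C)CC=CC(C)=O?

C7H10O2

Heavy atoms from the SMILES: 7 C, 2 O.
Implicit hydrogens by atom environment:
  2 × C: 3 H each → 6
  2 × C: 1 H each → 2
  2 × C: no H
  2 × O: no H
  1 × C: 2 H
  Total hydrogens = 10.
Molecular formula: C7H10O2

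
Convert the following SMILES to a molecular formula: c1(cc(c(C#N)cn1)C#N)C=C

Heavy atoms from the SMILES: 9 C, 3 N.
Implicit hydrogens by atom environment:
  3 × C (aromatic): no H
  2 × C (aromatic): 1 H each → 2
  2 × C: no H
  2 × N: no H
  1 × C: 2 H
  1 × C: 1 H
  1 × N (aromatic): no H
  Total hydrogens = 5.
Molecular formula: C9H5N3

C9H5N3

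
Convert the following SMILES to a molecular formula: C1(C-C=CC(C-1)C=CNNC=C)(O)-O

Heavy atoms from the SMILES: 10 C, 2 N, 2 O.
Implicit hydrogens by atom environment:
  6 × C: 1 H each → 6
  3 × C: 2 H each → 6
  2 × N: 1 H each → 2
  2 × O: 1 H each → 2
  1 × C: no H
  Total hydrogens = 16.
Molecular formula: C10H16N2O2

C10H16N2O2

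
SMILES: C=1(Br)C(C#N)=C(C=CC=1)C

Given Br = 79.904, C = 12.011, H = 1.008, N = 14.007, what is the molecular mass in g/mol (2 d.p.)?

196.05

Molecular formula: C8H6BrN.
M = 1×79.904 + 8×12.011 + 6×1.008 + 1×14.007 = 196.05 g/mol.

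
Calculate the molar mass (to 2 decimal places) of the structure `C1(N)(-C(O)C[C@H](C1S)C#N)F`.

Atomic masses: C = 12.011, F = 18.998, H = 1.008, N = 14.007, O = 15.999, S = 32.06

176.21

Molecular formula: C6H9FN2OS.
M = 6×12.011 + 1×18.998 + 9×1.008 + 2×14.007 + 1×15.999 + 1×32.06 = 176.21 g/mol.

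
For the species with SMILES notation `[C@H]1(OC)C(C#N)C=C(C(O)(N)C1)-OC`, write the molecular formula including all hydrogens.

Heavy atoms from the SMILES: 9 C, 2 N, 3 O.
Implicit hydrogens by atom environment:
  3 × C: 1 H each → 3
  3 × C: no H
  2 × C: 3 H each → 6
  2 × O: no H
  1 × C: 2 H
  1 × N: 2 H
  1 × N: no H
  1 × O: 1 H
  Total hydrogens = 14.
Molecular formula: C9H14N2O3

C9H14N2O3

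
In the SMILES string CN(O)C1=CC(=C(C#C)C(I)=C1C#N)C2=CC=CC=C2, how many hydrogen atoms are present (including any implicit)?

Hydrogens are implicit in SMILES; fill each atom to its normal valence:
  6 × C (aromatic): 1 H each → 6
  6 × C (aromatic): no H
  2 × C: no H
  2 × N: no H
  1 × C: 3 H
  1 × C: 1 H
  1 × I: no H
  1 × O: 1 H
  Total hydrogens = 11.

11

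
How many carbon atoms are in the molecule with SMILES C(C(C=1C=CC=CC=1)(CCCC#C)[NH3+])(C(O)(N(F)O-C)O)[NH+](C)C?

The symbol for carbon appears 17 times in the SMILES.

17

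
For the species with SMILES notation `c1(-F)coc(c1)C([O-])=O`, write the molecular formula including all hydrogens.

Heavy atoms from the SMILES: 5 C, 1 F, 3 O.
Implicit hydrogens by atom environment:
  2 × C (aromatic): 1 H each → 2
  2 × C (aromatic): no H
  1 × C: no H
  1 × F: no H
  1 × O (aromatic): no H
  1 × O: no H
  1 × O (charge -1): no H
  Total hydrogens = 2.
Net charge -1.
Molecular formula: C5H2FO3-

C5H2FO3-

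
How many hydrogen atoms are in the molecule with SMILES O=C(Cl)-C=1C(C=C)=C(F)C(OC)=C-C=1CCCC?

16

Hydrogens are implicit in SMILES; fill each atom to its normal valence:
  5 × C (aromatic): no H
  4 × C: 2 H each → 8
  2 × C: 3 H each → 6
  2 × O: no H
  1 × C (aromatic): 1 H
  1 × C: 1 H
  1 × C: no H
  1 × Cl: no H
  1 × F: no H
  Total hydrogens = 16.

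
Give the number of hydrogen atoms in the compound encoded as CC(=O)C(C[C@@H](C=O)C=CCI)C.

15

Hydrogens are implicit in SMILES; fill each atom to its normal valence:
  5 × C: 1 H each → 5
  2 × C: 3 H each → 6
  2 × C: 2 H each → 4
  2 × O: no H
  1 × C: no H
  1 × I: no H
  Total hydrogens = 15.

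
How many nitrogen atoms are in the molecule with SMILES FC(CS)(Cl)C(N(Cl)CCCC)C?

The symbol for nitrogen appears 1 time in the SMILES.

1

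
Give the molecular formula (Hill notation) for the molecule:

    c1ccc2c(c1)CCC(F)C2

Heavy atoms from the SMILES: 10 C, 1 F.
Implicit hydrogens by atom environment:
  4 × C (aromatic): 1 H each → 4
  3 × C: 2 H each → 6
  2 × C (aromatic): no H
  1 × C: 1 H
  1 × F: no H
  Total hydrogens = 11.
Molecular formula: C10H11F

C10H11F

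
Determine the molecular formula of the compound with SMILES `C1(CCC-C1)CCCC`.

Heavy atoms from the SMILES: 9 C.
Implicit hydrogens by atom environment:
  7 × C: 2 H each → 14
  1 × C: 3 H
  1 × C: 1 H
  Total hydrogens = 18.
Molecular formula: C9H18

C9H18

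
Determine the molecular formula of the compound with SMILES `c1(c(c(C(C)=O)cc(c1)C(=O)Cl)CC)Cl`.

Heavy atoms from the SMILES: 11 C, 2 Cl, 2 O.
Implicit hydrogens by atom environment:
  4 × C (aromatic): no H
  2 × C: 3 H each → 6
  2 × C (aromatic): 1 H each → 2
  2 × C: no H
  2 × Cl: no H
  2 × O: no H
  1 × C: 2 H
  Total hydrogens = 10.
Molecular formula: C11H10Cl2O2

C11H10Cl2O2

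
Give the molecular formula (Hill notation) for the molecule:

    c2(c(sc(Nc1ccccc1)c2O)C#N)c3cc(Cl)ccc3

C17H11ClN2OS

Heavy atoms from the SMILES: 17 C, 1 Cl, 2 N, 1 O, 1 S.
Implicit hydrogens by atom environment:
  9 × C (aromatic): 1 H each → 9
  7 × C (aromatic): no H
  1 × C: no H
  1 × Cl: no H
  1 × N: 1 H
  1 × N: no H
  1 × O: 1 H
  1 × S (aromatic): no H
  Total hydrogens = 11.
Molecular formula: C17H11ClN2OS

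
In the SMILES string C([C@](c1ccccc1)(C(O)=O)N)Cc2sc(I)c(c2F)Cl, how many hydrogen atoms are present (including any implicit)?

Hydrogens are implicit in SMILES; fill each atom to its normal valence:
  5 × C (aromatic): 1 H each → 5
  5 × C (aromatic): no H
  2 × C: 2 H each → 4
  2 × C: no H
  1 × Cl: no H
  1 × F: no H
  1 × I: no H
  1 × N: 2 H
  1 × O: 1 H
  1 × O: no H
  1 × S (aromatic): no H
  Total hydrogens = 12.

12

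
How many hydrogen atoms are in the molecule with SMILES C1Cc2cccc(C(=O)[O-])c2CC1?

11

Hydrogens are implicit in SMILES; fill each atom to its normal valence:
  4 × C: 2 H each → 8
  3 × C (aromatic): 1 H each → 3
  3 × C (aromatic): no H
  1 × C: no H
  1 × O: no H
  1 × O (charge -1): no H
  Total hydrogens = 11.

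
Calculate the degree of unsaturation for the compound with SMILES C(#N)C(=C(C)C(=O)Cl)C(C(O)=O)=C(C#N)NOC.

8

Molecular formula from the SMILES: C10H8ClN3O4.
DoU = (2C + 2 + N − H − X)/2 = (2·10 + 2 + 3 − 8 − 1)/2 = 16/2 = 8.
(Structurally: 0 ring(s) + 8 π bond(s) = 8.)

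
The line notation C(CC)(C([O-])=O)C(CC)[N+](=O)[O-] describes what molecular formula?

C7H12NO4-

Heavy atoms from the SMILES: 7 C, 1 N, 4 O.
Implicit hydrogens by atom environment:
  2 × C: 3 H each → 6
  2 × C: 2 H each → 4
  2 × C: 1 H each → 2
  2 × O: no H
  2 × O (charge -1): no H
  1 × C: no H
  1 × N (charge +1): no H
  Total hydrogens = 12.
Net charge -1.
Molecular formula: C7H12NO4-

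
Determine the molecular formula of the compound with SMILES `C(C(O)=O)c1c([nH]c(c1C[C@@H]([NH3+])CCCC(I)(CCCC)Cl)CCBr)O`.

C18H30BrClIN2O3+

Heavy atoms from the SMILES: 1 Br, 18 C, 1 Cl, 1 I, 2 N, 3 O.
Implicit hydrogens by atom environment:
  10 × C: 2 H each → 20
  4 × C (aromatic): no H
  2 × C: no H
  2 × O: 1 H each → 2
  1 × Br: no H
  1 × C: 3 H
  1 × C: 1 H
  1 × Cl: no H
  1 × I: no H
  1 × N (charge +1): 3 H
  1 × N (aromatic): 1 H
  1 × O: no H
  Total hydrogens = 30.
Net charge +1.
Molecular formula: C18H30BrClIN2O3+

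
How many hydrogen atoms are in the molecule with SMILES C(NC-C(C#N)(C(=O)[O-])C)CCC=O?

Hydrogens are implicit in SMILES; fill each atom to its normal valence:
  4 × C: 2 H each → 8
  3 × C: no H
  2 × O: no H
  1 × C: 3 H
  1 × C: 1 H
  1 × N: 1 H
  1 × N: no H
  1 × O (charge -1): no H
  Total hydrogens = 13.

13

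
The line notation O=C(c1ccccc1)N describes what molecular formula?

Heavy atoms from the SMILES: 7 C, 1 N, 1 O.
Implicit hydrogens by atom environment:
  5 × C (aromatic): 1 H each → 5
  1 × C (aromatic): no H
  1 × C: no H
  1 × N: 2 H
  1 × O: no H
  Total hydrogens = 7.
Molecular formula: C7H7NO

C7H7NO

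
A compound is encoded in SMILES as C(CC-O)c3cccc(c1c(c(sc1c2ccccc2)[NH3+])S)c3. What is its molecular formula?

C19H20NOS2+

Heavy atoms from the SMILES: 19 C, 1 N, 1 O, 2 S.
Implicit hydrogens by atom environment:
  9 × C (aromatic): 1 H each → 9
  7 × C (aromatic): no H
  3 × C: 2 H each → 6
  1 × N (charge +1): 3 H
  1 × O: 1 H
  1 × S: 1 H
  1 × S (aromatic): no H
  Total hydrogens = 20.
Net charge +1.
Molecular formula: C19H20NOS2+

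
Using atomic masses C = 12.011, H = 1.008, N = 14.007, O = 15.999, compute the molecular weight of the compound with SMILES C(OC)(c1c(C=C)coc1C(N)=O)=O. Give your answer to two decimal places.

195.17

Molecular formula: C9H9NO4.
M = 9×12.011 + 9×1.008 + 1×14.007 + 4×15.999 = 195.17 g/mol.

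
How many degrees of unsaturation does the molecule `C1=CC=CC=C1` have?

Molecular formula from the SMILES: C6H6.
DoU = (2C + 2 + N − H − X)/2 = (2·6 + 2 + 0 − 6 − 0)/2 = 8/2 = 4.
(Structurally: 1 ring(s) + 3 π bond(s) = 4.)

4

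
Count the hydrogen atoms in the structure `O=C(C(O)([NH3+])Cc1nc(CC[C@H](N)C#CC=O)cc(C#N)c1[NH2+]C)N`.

Hydrogens are implicit in SMILES; fill each atom to its normal valence:
  5 × C: no H
  4 × C (aromatic): no H
  3 × C: 2 H each → 6
  2 × C: 1 H each → 2
  2 × N: 2 H each → 4
  2 × O: no H
  1 × C: 3 H
  1 × C (aromatic): 1 H
  1 × N (charge +1): 3 H
  1 × N (charge +1): 2 H
  1 × N (aromatic): no H
  1 × N: no H
  1 × O: 1 H
  Total hydrogens = 22.

22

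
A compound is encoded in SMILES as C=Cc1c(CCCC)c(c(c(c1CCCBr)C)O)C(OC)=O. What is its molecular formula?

Heavy atoms from the SMILES: 1 Br, 18 C, 3 O.
Implicit hydrogens by atom environment:
  7 × C: 2 H each → 14
  6 × C (aromatic): no H
  3 × C: 3 H each → 9
  2 × O: no H
  1 × Br: no H
  1 × C: 1 H
  1 × C: no H
  1 × O: 1 H
  Total hydrogens = 25.
Molecular formula: C18H25BrO3

C18H25BrO3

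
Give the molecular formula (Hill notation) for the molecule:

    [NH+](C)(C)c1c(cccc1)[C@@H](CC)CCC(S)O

C14H24NOS+

Heavy atoms from the SMILES: 14 C, 1 N, 1 O, 1 S.
Implicit hydrogens by atom environment:
  4 × C (aromatic): 1 H each → 4
  3 × C: 3 H each → 9
  3 × C: 2 H each → 6
  2 × C: 1 H each → 2
  2 × C (aromatic): no H
  1 × N (charge +1): 1 H
  1 × O: 1 H
  1 × S: 1 H
  Total hydrogens = 24.
Net charge +1.
Molecular formula: C14H24NOS+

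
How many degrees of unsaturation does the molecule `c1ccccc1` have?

4

Molecular formula from the SMILES: C6H6.
DoU = (2C + 2 + N − H − X)/2 = (2·6 + 2 + 0 − 6 − 0)/2 = 8/2 = 4.
(Structurally: 1 ring(s) + 3 π bond(s) = 4.)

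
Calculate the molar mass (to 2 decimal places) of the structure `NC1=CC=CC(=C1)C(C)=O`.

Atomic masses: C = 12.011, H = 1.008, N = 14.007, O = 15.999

Molecular formula: C8H9NO.
M = 8×12.011 + 9×1.008 + 1×14.007 + 1×15.999 = 135.17 g/mol.

135.17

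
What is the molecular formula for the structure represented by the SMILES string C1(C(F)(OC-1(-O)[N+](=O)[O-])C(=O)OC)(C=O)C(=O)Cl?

Heavy atoms from the SMILES: 7 C, 1 Cl, 1 F, 1 N, 8 O.
Implicit hydrogens by atom environment:
  6 × O: no H
  5 × C: no H
  1 × C: 3 H
  1 × C: 1 H
  1 × Cl: no H
  1 × F: no H
  1 × N (charge +1): no H
  1 × O: 1 H
  1 × O (charge -1): no H
  Total hydrogens = 5.
Molecular formula: C7H5ClFNO8

C7H5ClFNO8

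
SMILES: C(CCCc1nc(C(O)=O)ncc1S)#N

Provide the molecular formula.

C9H9N3O2S

Heavy atoms from the SMILES: 9 C, 3 N, 2 O, 1 S.
Implicit hydrogens by atom environment:
  3 × C: 2 H each → 6
  3 × C (aromatic): no H
  2 × C: no H
  2 × N (aromatic): no H
  1 × C (aromatic): 1 H
  1 × N: no H
  1 × O: 1 H
  1 × O: no H
  1 × S: 1 H
  Total hydrogens = 9.
Molecular formula: C9H9N3O2S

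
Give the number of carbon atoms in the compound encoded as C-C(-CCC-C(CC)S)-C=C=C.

The symbol for carbon appears 11 times in the SMILES.

11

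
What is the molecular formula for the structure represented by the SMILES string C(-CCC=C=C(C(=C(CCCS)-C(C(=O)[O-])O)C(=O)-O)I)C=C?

Heavy atoms from the SMILES: 16 C, 1 I, 5 O, 1 S.
Implicit hydrogens by atom environment:
  7 × C: 2 H each → 14
  6 × C: no H
  3 × C: 1 H each → 3
  2 × O: 1 H each → 2
  2 × O: no H
  1 × I: no H
  1 × O (charge -1): no H
  1 × S: 1 H
  Total hydrogens = 20.
Net charge -1.
Molecular formula: C16H20IO5S-

C16H20IO5S-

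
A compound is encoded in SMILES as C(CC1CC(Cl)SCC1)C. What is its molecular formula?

C8H15ClS

Heavy atoms from the SMILES: 8 C, 1 Cl, 1 S.
Implicit hydrogens by atom environment:
  5 × C: 2 H each → 10
  2 × C: 1 H each → 2
  1 × C: 3 H
  1 × Cl: no H
  1 × S: no H
  Total hydrogens = 15.
Molecular formula: C8H15ClS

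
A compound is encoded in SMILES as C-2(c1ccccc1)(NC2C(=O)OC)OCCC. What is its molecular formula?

C13H17NO3

Heavy atoms from the SMILES: 13 C, 1 N, 3 O.
Implicit hydrogens by atom environment:
  5 × C (aromatic): 1 H each → 5
  3 × O: no H
  2 × C: 3 H each → 6
  2 × C: 2 H each → 4
  2 × C: no H
  1 × C: 1 H
  1 × C (aromatic): no H
  1 × N: 1 H
  Total hydrogens = 17.
Molecular formula: C13H17NO3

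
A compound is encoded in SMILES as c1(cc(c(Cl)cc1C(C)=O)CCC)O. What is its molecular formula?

Heavy atoms from the SMILES: 11 C, 1 Cl, 2 O.
Implicit hydrogens by atom environment:
  4 × C (aromatic): no H
  2 × C: 3 H each → 6
  2 × C: 2 H each → 4
  2 × C (aromatic): 1 H each → 2
  1 × C: no H
  1 × Cl: no H
  1 × O: 1 H
  1 × O: no H
  Total hydrogens = 13.
Molecular formula: C11H13ClO2

C11H13ClO2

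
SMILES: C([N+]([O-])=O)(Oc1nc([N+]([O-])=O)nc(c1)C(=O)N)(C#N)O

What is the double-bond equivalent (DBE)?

9

Molecular formula from the SMILES: C7H4N6O7.
DoU = (2C + 2 + N − H − X)/2 = (2·7 + 2 + 6 − 4 − 0)/2 = 18/2 = 9.
(Structurally: 1 ring(s) + 8 π bond(s) = 9.)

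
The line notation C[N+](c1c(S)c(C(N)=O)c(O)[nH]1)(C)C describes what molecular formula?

C8H14N3O2S+

Heavy atoms from the SMILES: 8 C, 3 N, 2 O, 1 S.
Implicit hydrogens by atom environment:
  4 × C (aromatic): no H
  3 × C: 3 H each → 9
  1 × C: no H
  1 × N: 2 H
  1 × N (aromatic): 1 H
  1 × N (charge +1): no H
  1 × O: 1 H
  1 × O: no H
  1 × S: 1 H
  Total hydrogens = 14.
Net charge +1.
Molecular formula: C8H14N3O2S+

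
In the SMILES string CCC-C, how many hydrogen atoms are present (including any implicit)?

10

Hydrogens are implicit in SMILES; fill each atom to its normal valence:
  2 × C: 3 H each → 6
  2 × C: 2 H each → 4
  Total hydrogens = 10.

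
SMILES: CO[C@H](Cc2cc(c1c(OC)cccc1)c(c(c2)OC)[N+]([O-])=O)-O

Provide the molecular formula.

C17H19NO6

Heavy atoms from the SMILES: 17 C, 1 N, 6 O.
Implicit hydrogens by atom environment:
  6 × C (aromatic): 1 H each → 6
  6 × C (aromatic): no H
  4 × O: no H
  3 × C: 3 H each → 9
  1 × C: 2 H
  1 × C: 1 H
  1 × N (charge +1): no H
  1 × O: 1 H
  1 × O (charge -1): no H
  Total hydrogens = 19.
Molecular formula: C17H19NO6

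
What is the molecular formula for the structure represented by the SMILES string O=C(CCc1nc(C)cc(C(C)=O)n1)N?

Heavy atoms from the SMILES: 10 C, 3 N, 2 O.
Implicit hydrogens by atom environment:
  3 × C (aromatic): no H
  2 × C: 3 H each → 6
  2 × C: 2 H each → 4
  2 × C: no H
  2 × N (aromatic): no H
  2 × O: no H
  1 × C (aromatic): 1 H
  1 × N: 2 H
  Total hydrogens = 13.
Molecular formula: C10H13N3O2

C10H13N3O2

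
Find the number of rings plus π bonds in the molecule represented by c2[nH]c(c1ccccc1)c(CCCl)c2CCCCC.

Molecular formula from the SMILES: C17H22ClN.
DoU = (2C + 2 + N − H − X)/2 = (2·17 + 2 + 1 − 22 − 1)/2 = 14/2 = 7.
(Structurally: 2 ring(s) + 5 π bond(s) = 7.)

7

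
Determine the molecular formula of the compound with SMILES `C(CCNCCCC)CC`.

C9H21N

Heavy atoms from the SMILES: 9 C, 1 N.
Implicit hydrogens by atom environment:
  7 × C: 2 H each → 14
  2 × C: 3 H each → 6
  1 × N: 1 H
  Total hydrogens = 21.
Molecular formula: C9H21N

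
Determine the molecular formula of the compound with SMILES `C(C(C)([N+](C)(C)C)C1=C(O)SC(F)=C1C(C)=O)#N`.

Heavy atoms from the SMILES: 12 C, 1 F, 2 N, 2 O, 1 S.
Implicit hydrogens by atom environment:
  5 × C: 3 H each → 15
  4 × C (aromatic): no H
  3 × C: no H
  1 × F: no H
  1 × N: no H
  1 × N (charge +1): no H
  1 × O: 1 H
  1 × O: no H
  1 × S (aromatic): no H
  Total hydrogens = 16.
Net charge +1.
Molecular formula: C12H16FN2O2S+

C12H16FN2O2S+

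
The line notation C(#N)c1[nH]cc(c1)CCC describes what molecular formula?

Heavy atoms from the SMILES: 8 C, 2 N.
Implicit hydrogens by atom environment:
  2 × C: 2 H each → 4
  2 × C (aromatic): 1 H each → 2
  2 × C (aromatic): no H
  1 × C: 3 H
  1 × C: no H
  1 × N (aromatic): 1 H
  1 × N: no H
  Total hydrogens = 10.
Molecular formula: C8H10N2

C8H10N2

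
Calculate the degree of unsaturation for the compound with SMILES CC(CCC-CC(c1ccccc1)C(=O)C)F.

5

Molecular formula from the SMILES: C15H21FO.
DoU = (2C + 2 + N − H − X)/2 = (2·15 + 2 + 0 − 21 − 1)/2 = 10/2 = 5.
(Structurally: 1 ring(s) + 4 π bond(s) = 5.)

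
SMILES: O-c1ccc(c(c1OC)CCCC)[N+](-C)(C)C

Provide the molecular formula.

Heavy atoms from the SMILES: 14 C, 1 N, 2 O.
Implicit hydrogens by atom environment:
  5 × C: 3 H each → 15
  4 × C (aromatic): no H
  3 × C: 2 H each → 6
  2 × C (aromatic): 1 H each → 2
  1 × N (charge +1): no H
  1 × O: 1 H
  1 × O: no H
  Total hydrogens = 24.
Net charge +1.
Molecular formula: C14H24NO2+

C14H24NO2+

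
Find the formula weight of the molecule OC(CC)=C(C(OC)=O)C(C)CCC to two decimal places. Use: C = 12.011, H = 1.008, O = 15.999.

Molecular formula: C11H20O3.
M = 11×12.011 + 20×1.008 + 3×15.999 = 200.28 g/mol.

200.28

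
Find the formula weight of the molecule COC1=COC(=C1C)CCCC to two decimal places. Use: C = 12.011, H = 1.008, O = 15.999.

168.24

Molecular formula: C10H16O2.
M = 10×12.011 + 16×1.008 + 2×15.999 = 168.24 g/mol.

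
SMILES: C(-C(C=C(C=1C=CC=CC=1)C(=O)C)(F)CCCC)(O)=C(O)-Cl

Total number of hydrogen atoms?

Hydrogens are implicit in SMILES; fill each atom to its normal valence:
  5 × C (aromatic): 1 H each → 5
  5 × C: no H
  3 × C: 2 H each → 6
  2 × C: 3 H each → 6
  2 × O: 1 H each → 2
  1 × C: 1 H
  1 × C (aromatic): no H
  1 × Cl: no H
  1 × F: no H
  1 × O: no H
  Total hydrogens = 20.

20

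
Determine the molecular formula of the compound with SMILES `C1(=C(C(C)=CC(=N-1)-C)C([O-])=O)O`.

Heavy atoms from the SMILES: 8 C, 1 N, 3 O.
Implicit hydrogens by atom environment:
  4 × C (aromatic): no H
  2 × C: 3 H each → 6
  1 × C (aromatic): 1 H
  1 × C: no H
  1 × N (aromatic): no H
  1 × O: 1 H
  1 × O: no H
  1 × O (charge -1): no H
  Total hydrogens = 8.
Net charge -1.
Molecular formula: C8H8NO3-

C8H8NO3-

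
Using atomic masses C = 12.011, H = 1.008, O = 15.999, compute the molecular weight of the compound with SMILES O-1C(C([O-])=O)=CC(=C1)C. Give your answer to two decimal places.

125.10

Molecular formula: C6H5O3-.
M = 6×12.011 + 5×1.008 + 3×15.999 = 125.10 g/mol.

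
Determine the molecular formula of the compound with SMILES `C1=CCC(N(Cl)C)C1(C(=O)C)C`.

C9H14ClNO

Heavy atoms from the SMILES: 9 C, 1 Cl, 1 N, 1 O.
Implicit hydrogens by atom environment:
  3 × C: 3 H each → 9
  3 × C: 1 H each → 3
  2 × C: no H
  1 × C: 2 H
  1 × Cl: no H
  1 × N: no H
  1 × O: no H
  Total hydrogens = 14.
Molecular formula: C9H14ClNO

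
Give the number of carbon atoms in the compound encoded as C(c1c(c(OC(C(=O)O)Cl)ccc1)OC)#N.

10

The symbol for carbon appears 10 times in the SMILES. Lowercase c denotes aromatic carbon and counts toward C.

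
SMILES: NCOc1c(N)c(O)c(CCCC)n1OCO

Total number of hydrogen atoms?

19

Hydrogens are implicit in SMILES; fill each atom to its normal valence:
  5 × C: 2 H each → 10
  4 × C (aromatic): no H
  2 × N: 2 H each → 4
  2 × O: 1 H each → 2
  2 × O: no H
  1 × C: 3 H
  1 × N (aromatic): no H
  Total hydrogens = 19.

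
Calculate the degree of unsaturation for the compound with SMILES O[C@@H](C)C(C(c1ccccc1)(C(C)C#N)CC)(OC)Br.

Molecular formula from the SMILES: C16H22BrNO2.
DoU = (2C + 2 + N − H − X)/2 = (2·16 + 2 + 1 − 22 − 1)/2 = 12/2 = 6.
(Structurally: 1 ring(s) + 5 π bond(s) = 6.)

6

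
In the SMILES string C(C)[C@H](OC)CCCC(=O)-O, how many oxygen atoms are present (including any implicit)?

The symbol for oxygen appears 3 times in the SMILES.

3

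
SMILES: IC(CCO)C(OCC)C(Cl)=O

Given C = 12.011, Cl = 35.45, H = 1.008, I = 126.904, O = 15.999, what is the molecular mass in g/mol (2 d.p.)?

Molecular formula: C7H12ClIO3.
M = 7×12.011 + 1×35.45 + 12×1.008 + 1×126.904 + 3×15.999 = 306.52 g/mol.

306.52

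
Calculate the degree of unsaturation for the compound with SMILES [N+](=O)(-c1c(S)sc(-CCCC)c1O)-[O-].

Molecular formula from the SMILES: C8H11NO3S2.
DoU = (2C + 2 + N − H − X)/2 = (2·8 + 2 + 1 − 11 − 0)/2 = 8/2 = 4.
(Structurally: 1 ring(s) + 3 π bond(s) = 4.)

4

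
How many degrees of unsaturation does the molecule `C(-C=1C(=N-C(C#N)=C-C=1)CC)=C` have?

Molecular formula from the SMILES: C10H10N2.
DoU = (2C + 2 + N − H − X)/2 = (2·10 + 2 + 2 − 10 − 0)/2 = 14/2 = 7.
(Structurally: 1 ring(s) + 6 π bond(s) = 7.)

7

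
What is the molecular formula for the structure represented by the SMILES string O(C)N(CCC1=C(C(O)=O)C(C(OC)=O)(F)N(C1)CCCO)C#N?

Heavy atoms from the SMILES: 14 C, 1 F, 3 N, 6 O.
Implicit hydrogens by atom environment:
  6 × C: 2 H each → 12
  6 × C: no H
  4 × O: no H
  3 × N: no H
  2 × C: 3 H each → 6
  2 × O: 1 H each → 2
  1 × F: no H
  Total hydrogens = 20.
Molecular formula: C14H20FN3O6

C14H20FN3O6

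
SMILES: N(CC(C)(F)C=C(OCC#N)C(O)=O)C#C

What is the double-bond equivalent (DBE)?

Molecular formula from the SMILES: C10H11FN2O3.
DoU = (2C + 2 + N − H − X)/2 = (2·10 + 2 + 2 − 11 − 1)/2 = 12/2 = 6.
(Structurally: 0 ring(s) + 6 π bond(s) = 6.)

6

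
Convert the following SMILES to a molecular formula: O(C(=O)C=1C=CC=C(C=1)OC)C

Heavy atoms from the SMILES: 9 C, 3 O.
Implicit hydrogens by atom environment:
  4 × C (aromatic): 1 H each → 4
  3 × O: no H
  2 × C: 3 H each → 6
  2 × C (aromatic): no H
  1 × C: no H
  Total hydrogens = 10.
Molecular formula: C9H10O3

C9H10O3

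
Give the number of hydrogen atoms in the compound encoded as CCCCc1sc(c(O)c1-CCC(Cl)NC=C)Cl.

Hydrogens are implicit in SMILES; fill each atom to its normal valence:
  6 × C: 2 H each → 12
  4 × C (aromatic): no H
  2 × C: 1 H each → 2
  2 × Cl: no H
  1 × C: 3 H
  1 × N: 1 H
  1 × O: 1 H
  1 × S (aromatic): no H
  Total hydrogens = 19.

19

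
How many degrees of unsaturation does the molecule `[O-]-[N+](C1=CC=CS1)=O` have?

4

Molecular formula from the SMILES: C4H3NO2S.
DoU = (2C + 2 + N − H − X)/2 = (2·4 + 2 + 1 − 3 − 0)/2 = 8/2 = 4.
(Structurally: 1 ring(s) + 3 π bond(s) = 4.)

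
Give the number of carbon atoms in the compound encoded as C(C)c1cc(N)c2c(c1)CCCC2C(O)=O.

13

The symbol for carbon appears 13 times in the SMILES. Lowercase c denotes aromatic carbon and counts toward C.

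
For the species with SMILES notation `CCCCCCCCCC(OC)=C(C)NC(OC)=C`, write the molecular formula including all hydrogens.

Heavy atoms from the SMILES: 16 C, 1 N, 2 O.
Implicit hydrogens by atom environment:
  9 × C: 2 H each → 18
  4 × C: 3 H each → 12
  3 × C: no H
  2 × O: no H
  1 × N: 1 H
  Total hydrogens = 31.
Molecular formula: C16H31NO2

C16H31NO2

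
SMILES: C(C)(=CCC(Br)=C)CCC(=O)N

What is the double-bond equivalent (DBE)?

Molecular formula from the SMILES: C9H14BrNO.
DoU = (2C + 2 + N − H − X)/2 = (2·9 + 2 + 1 − 14 − 1)/2 = 6/2 = 3.
(Structurally: 0 ring(s) + 3 π bond(s) = 3.)

3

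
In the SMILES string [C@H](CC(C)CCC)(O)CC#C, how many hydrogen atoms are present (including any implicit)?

Hydrogens are implicit in SMILES; fill each atom to its normal valence:
  4 × C: 2 H each → 8
  3 × C: 1 H each → 3
  2 × C: 3 H each → 6
  1 × C: no H
  1 × O: 1 H
  Total hydrogens = 18.

18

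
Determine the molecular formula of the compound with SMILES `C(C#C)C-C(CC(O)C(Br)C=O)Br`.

C9H12Br2O2

Heavy atoms from the SMILES: 2 Br, 9 C, 2 O.
Implicit hydrogens by atom environment:
  5 × C: 1 H each → 5
  3 × C: 2 H each → 6
  2 × Br: no H
  1 × C: no H
  1 × O: 1 H
  1 × O: no H
  Total hydrogens = 12.
Molecular formula: C9H12Br2O2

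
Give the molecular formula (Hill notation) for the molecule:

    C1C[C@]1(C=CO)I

C5H7IO

Heavy atoms from the SMILES: 5 C, 1 I, 1 O.
Implicit hydrogens by atom environment:
  2 × C: 2 H each → 4
  2 × C: 1 H each → 2
  1 × C: no H
  1 × I: no H
  1 × O: 1 H
  Total hydrogens = 7.
Molecular formula: C5H7IO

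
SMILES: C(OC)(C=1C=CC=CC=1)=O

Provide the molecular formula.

C8H8O2

Heavy atoms from the SMILES: 8 C, 2 O.
Implicit hydrogens by atom environment:
  5 × C (aromatic): 1 H each → 5
  2 × O: no H
  1 × C: 3 H
  1 × C (aromatic): no H
  1 × C: no H
  Total hydrogens = 8.
Molecular formula: C8H8O2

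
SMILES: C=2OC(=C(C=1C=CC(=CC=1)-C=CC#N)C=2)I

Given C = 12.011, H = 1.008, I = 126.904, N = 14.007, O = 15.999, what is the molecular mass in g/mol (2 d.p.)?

321.12

Molecular formula: C13H8INO.
M = 13×12.011 + 8×1.008 + 1×126.904 + 1×14.007 + 1×15.999 = 321.12 g/mol.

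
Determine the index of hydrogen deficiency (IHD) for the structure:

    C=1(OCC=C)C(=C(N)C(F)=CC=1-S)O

5

Molecular formula from the SMILES: C9H10FNO2S.
DoU = (2C + 2 + N − H − X)/2 = (2·9 + 2 + 1 − 10 − 1)/2 = 10/2 = 5.
(Structurally: 1 ring(s) + 4 π bond(s) = 5.)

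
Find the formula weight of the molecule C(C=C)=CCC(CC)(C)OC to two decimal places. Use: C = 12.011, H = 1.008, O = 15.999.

154.25

Molecular formula: C10H18O.
M = 10×12.011 + 18×1.008 + 1×15.999 = 154.25 g/mol.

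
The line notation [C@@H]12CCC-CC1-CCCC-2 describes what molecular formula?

Heavy atoms from the SMILES: 10 C.
Implicit hydrogens by atom environment:
  8 × C: 2 H each → 16
  2 × C: 1 H each → 2
  Total hydrogens = 18.
Molecular formula: C10H18

C10H18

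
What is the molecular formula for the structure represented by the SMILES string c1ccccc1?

Heavy atoms from the SMILES: 6 C.
Implicit hydrogens by atom environment:
  6 × C (aromatic): 1 H each → 6
  Total hydrogens = 6.
Molecular formula: C6H6

C6H6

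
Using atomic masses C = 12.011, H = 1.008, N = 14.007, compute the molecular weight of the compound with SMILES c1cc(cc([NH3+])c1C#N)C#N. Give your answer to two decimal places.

Molecular formula: C8H6N3+.
M = 8×12.011 + 6×1.008 + 3×14.007 = 144.16 g/mol.

144.16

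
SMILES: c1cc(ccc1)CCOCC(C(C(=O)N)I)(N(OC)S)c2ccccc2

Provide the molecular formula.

Heavy atoms from the SMILES: 19 C, 1 I, 2 N, 3 O, 1 S.
Implicit hydrogens by atom environment:
  10 × C (aromatic): 1 H each → 10
  3 × C: 2 H each → 6
  3 × O: no H
  2 × C: no H
  2 × C (aromatic): no H
  1 × C: 3 H
  1 × C: 1 H
  1 × I: no H
  1 × N: 2 H
  1 × N: no H
  1 × S: 1 H
  Total hydrogens = 23.
Molecular formula: C19H23IN2O3S

C19H23IN2O3S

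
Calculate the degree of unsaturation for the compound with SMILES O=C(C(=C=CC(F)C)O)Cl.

Molecular formula from the SMILES: C6H6ClFO2.
DoU = (2C + 2 + N − H − X)/2 = (2·6 + 2 + 0 − 6 − 2)/2 = 6/2 = 3.
(Structurally: 0 ring(s) + 3 π bond(s) = 3.)

3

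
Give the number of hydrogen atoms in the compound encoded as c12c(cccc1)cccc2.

8

Hydrogens are implicit in SMILES; fill each atom to its normal valence:
  8 × C (aromatic): 1 H each → 8
  2 × C (aromatic): no H
  Total hydrogens = 8.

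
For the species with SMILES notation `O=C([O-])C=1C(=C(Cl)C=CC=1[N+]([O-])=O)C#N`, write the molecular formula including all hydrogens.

C8H2ClN2O4-

Heavy atoms from the SMILES: 8 C, 1 Cl, 2 N, 4 O.
Implicit hydrogens by atom environment:
  4 × C (aromatic): no H
  2 × C (aromatic): 1 H each → 2
  2 × C: no H
  2 × O: no H
  2 × O (charge -1): no H
  1 × Cl: no H
  1 × N: no H
  1 × N (charge +1): no H
  Total hydrogens = 2.
Net charge -1.
Molecular formula: C8H2ClN2O4-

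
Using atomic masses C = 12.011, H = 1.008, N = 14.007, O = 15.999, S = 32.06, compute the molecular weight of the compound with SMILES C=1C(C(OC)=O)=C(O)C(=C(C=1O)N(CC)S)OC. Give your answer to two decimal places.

273.30

Molecular formula: C11H15NO5S.
M = 11×12.011 + 15×1.008 + 1×14.007 + 5×15.999 + 1×32.06 = 273.30 g/mol.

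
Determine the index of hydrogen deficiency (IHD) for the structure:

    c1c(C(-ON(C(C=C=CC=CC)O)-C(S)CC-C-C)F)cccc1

7

Molecular formula from the SMILES: C19H26FNO2S.
DoU = (2C + 2 + N − H − X)/2 = (2·19 + 2 + 1 − 26 − 1)/2 = 14/2 = 7.
(Structurally: 1 ring(s) + 6 π bond(s) = 7.)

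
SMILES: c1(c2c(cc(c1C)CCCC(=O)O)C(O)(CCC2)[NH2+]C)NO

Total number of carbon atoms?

16

The symbol for carbon appears 16 times in the SMILES. Lowercase c denotes aromatic carbon and counts toward C.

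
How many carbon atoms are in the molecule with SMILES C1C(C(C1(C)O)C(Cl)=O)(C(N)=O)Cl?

7

The symbol for carbon appears 7 times in the SMILES. (Cl is a single chlorine, not C + l.)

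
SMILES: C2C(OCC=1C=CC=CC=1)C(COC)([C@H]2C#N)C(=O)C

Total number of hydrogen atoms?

Hydrogens are implicit in SMILES; fill each atom to its normal valence:
  5 × C (aromatic): 1 H each → 5
  3 × C: 2 H each → 6
  3 × C: no H
  3 × O: no H
  2 × C: 3 H each → 6
  2 × C: 1 H each → 2
  1 × C (aromatic): no H
  1 × N: no H
  Total hydrogens = 19.

19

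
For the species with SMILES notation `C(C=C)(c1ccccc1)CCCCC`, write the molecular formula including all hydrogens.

Heavy atoms from the SMILES: 14 C.
Implicit hydrogens by atom environment:
  5 × C: 2 H each → 10
  5 × C (aromatic): 1 H each → 5
  2 × C: 1 H each → 2
  1 × C: 3 H
  1 × C (aromatic): no H
  Total hydrogens = 20.
Molecular formula: C14H20

C14H20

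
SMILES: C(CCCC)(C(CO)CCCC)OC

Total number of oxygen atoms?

The symbol for oxygen appears 2 times in the SMILES.

2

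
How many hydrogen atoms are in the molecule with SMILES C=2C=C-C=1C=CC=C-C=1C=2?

Hydrogens are implicit in SMILES; fill each atom to its normal valence:
  8 × C (aromatic): 1 H each → 8
  2 × C (aromatic): no H
  Total hydrogens = 8.

8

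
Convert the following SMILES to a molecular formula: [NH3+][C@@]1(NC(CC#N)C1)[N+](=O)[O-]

C5H9N4O2+

Heavy atoms from the SMILES: 5 C, 4 N, 2 O.
Implicit hydrogens by atom environment:
  2 × C: 2 H each → 4
  2 × C: no H
  1 × C: 1 H
  1 × N (charge +1): 3 H
  1 × N: 1 H
  1 × N (charge +1): no H
  1 × N: no H
  1 × O: no H
  1 × O (charge -1): no H
  Total hydrogens = 9.
Net charge +1.
Molecular formula: C5H9N4O2+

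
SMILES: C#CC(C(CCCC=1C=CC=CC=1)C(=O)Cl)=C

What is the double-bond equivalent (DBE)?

8

Molecular formula from the SMILES: C15H15ClO.
DoU = (2C + 2 + N − H − X)/2 = (2·15 + 2 + 0 − 15 − 1)/2 = 16/2 = 8.
(Structurally: 1 ring(s) + 7 π bond(s) = 8.)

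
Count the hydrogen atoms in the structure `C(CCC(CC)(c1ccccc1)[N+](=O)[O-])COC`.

Hydrogens are implicit in SMILES; fill each atom to its normal valence:
  5 × C: 2 H each → 10
  5 × C (aromatic): 1 H each → 5
  2 × C: 3 H each → 6
  2 × O: no H
  1 × C: no H
  1 × C (aromatic): no H
  1 × N (charge +1): no H
  1 × O (charge -1): no H
  Total hydrogens = 21.

21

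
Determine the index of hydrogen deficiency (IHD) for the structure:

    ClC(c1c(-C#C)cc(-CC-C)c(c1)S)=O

Molecular formula from the SMILES: C12H11ClOS.
DoU = (2C + 2 + N − H − X)/2 = (2·12 + 2 + 0 − 11 − 1)/2 = 14/2 = 7.
(Structurally: 1 ring(s) + 6 π bond(s) = 7.)

7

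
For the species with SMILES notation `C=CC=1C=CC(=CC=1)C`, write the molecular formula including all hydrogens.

Heavy atoms from the SMILES: 9 C.
Implicit hydrogens by atom environment:
  4 × C (aromatic): 1 H each → 4
  2 × C (aromatic): no H
  1 × C: 3 H
  1 × C: 2 H
  1 × C: 1 H
  Total hydrogens = 10.
Molecular formula: C9H10

C9H10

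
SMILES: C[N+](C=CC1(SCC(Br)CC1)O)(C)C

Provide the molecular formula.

C10H19BrNOS+

Heavy atoms from the SMILES: 1 Br, 10 C, 1 N, 1 O, 1 S.
Implicit hydrogens by atom environment:
  3 × C: 3 H each → 9
  3 × C: 2 H each → 6
  3 × C: 1 H each → 3
  1 × Br: no H
  1 × C: no H
  1 × N (charge +1): no H
  1 × O: 1 H
  1 × S: no H
  Total hydrogens = 19.
Net charge +1.
Molecular formula: C10H19BrNOS+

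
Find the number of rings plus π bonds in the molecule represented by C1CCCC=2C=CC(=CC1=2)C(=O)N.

6

Molecular formula from the SMILES: C11H13NO.
DoU = (2C + 2 + N − H − X)/2 = (2·11 + 2 + 1 − 13 − 0)/2 = 12/2 = 6.
(Structurally: 2 ring(s) + 4 π bond(s) = 6.)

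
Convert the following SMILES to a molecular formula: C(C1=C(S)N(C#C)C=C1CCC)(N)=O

Heavy atoms from the SMILES: 10 C, 2 N, 1 O, 1 S.
Implicit hydrogens by atom environment:
  3 × C (aromatic): no H
  2 × C: 2 H each → 4
  2 × C: no H
  1 × C: 3 H
  1 × C (aromatic): 1 H
  1 × C: 1 H
  1 × N: 2 H
  1 × N (aromatic): no H
  1 × O: no H
  1 × S: 1 H
  Total hydrogens = 12.
Molecular formula: C10H12N2OS

C10H12N2OS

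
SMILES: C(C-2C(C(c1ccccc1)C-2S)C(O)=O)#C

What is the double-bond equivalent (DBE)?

Molecular formula from the SMILES: C13H12O2S.
DoU = (2C + 2 + N − H − X)/2 = (2·13 + 2 + 0 − 12 − 0)/2 = 16/2 = 8.
(Structurally: 2 ring(s) + 6 π bond(s) = 8.)

8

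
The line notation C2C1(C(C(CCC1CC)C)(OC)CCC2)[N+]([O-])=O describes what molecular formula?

Heavy atoms from the SMILES: 14 C, 1 N, 3 O.
Implicit hydrogens by atom environment:
  7 × C: 2 H each → 14
  3 × C: 3 H each → 9
  2 × C: 1 H each → 2
  2 × C: no H
  2 × O: no H
  1 × N (charge +1): no H
  1 × O (charge -1): no H
  Total hydrogens = 25.
Molecular formula: C14H25NO3

C14H25NO3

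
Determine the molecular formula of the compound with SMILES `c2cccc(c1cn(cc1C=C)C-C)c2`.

C14H15N

Heavy atoms from the SMILES: 14 C, 1 N.
Implicit hydrogens by atom environment:
  7 × C (aromatic): 1 H each → 7
  3 × C (aromatic): no H
  2 × C: 2 H each → 4
  1 × C: 3 H
  1 × C: 1 H
  1 × N (aromatic): no H
  Total hydrogens = 15.
Molecular formula: C14H15N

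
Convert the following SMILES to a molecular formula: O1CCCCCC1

Heavy atoms from the SMILES: 6 C, 1 O.
Implicit hydrogens by atom environment:
  6 × C: 2 H each → 12
  1 × O: no H
  Total hydrogens = 12.
Molecular formula: C6H12O

C6H12O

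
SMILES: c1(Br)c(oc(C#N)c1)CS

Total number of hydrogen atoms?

4

Hydrogens are implicit in SMILES; fill each atom to its normal valence:
  3 × C (aromatic): no H
  1 × Br: no H
  1 × C: 2 H
  1 × C (aromatic): 1 H
  1 × C: no H
  1 × N: no H
  1 × O (aromatic): no H
  1 × S: 1 H
  Total hydrogens = 4.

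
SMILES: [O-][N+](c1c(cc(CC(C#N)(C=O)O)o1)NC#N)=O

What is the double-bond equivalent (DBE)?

Molecular formula from the SMILES: C9H6N4O5.
DoU = (2C + 2 + N − H − X)/2 = (2·9 + 2 + 4 − 6 − 0)/2 = 18/2 = 9.
(Structurally: 1 ring(s) + 8 π bond(s) = 9.)

9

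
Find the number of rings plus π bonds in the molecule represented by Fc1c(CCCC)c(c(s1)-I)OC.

Molecular formula from the SMILES: C9H12FIOS.
DoU = (2C + 2 + N − H − X)/2 = (2·9 + 2 + 0 − 12 − 2)/2 = 6/2 = 3.
(Structurally: 1 ring(s) + 2 π bond(s) = 3.)

3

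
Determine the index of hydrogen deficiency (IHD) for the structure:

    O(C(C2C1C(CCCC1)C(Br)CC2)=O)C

Molecular formula from the SMILES: C12H19BrO2.
DoU = (2C + 2 + N − H − X)/2 = (2·12 + 2 + 0 − 19 − 1)/2 = 6/2 = 3.
(Structurally: 2 ring(s) + 1 π bond(s) = 3.)

3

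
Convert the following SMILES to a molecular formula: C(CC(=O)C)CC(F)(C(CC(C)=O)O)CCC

Heavy atoms from the SMILES: 13 C, 1 F, 3 O.
Implicit hydrogens by atom environment:
  6 × C: 2 H each → 12
  3 × C: 3 H each → 9
  3 × C: no H
  2 × O: no H
  1 × C: 1 H
  1 × F: no H
  1 × O: 1 H
  Total hydrogens = 23.
Molecular formula: C13H23FO3

C13H23FO3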